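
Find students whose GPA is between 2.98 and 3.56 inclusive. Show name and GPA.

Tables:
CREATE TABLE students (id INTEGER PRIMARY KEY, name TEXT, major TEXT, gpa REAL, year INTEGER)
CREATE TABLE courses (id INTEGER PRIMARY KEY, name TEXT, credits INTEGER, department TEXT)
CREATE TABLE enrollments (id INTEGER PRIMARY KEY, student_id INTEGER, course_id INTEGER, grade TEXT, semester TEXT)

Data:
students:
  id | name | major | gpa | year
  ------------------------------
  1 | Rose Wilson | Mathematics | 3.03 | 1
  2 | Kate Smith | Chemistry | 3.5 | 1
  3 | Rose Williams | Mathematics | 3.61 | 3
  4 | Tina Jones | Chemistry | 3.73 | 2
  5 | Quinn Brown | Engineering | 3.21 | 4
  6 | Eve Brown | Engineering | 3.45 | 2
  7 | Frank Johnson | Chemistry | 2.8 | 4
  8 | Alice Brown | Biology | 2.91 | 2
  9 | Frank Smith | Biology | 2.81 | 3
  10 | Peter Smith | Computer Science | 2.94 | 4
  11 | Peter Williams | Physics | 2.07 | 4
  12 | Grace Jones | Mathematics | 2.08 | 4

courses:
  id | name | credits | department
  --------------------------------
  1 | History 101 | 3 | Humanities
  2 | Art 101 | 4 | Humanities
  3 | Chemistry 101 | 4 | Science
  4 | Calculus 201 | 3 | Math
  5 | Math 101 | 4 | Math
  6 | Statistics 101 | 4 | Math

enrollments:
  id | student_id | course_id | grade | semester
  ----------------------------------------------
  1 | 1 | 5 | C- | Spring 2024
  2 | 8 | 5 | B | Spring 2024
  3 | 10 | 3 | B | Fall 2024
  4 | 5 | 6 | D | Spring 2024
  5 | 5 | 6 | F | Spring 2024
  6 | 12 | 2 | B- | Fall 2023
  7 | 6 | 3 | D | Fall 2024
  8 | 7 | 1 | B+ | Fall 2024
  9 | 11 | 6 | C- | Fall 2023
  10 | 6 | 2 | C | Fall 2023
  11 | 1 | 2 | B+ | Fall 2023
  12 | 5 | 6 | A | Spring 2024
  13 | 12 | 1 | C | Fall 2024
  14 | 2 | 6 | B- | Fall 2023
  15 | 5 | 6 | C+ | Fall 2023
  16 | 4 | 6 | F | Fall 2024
SELECT name, gpa FROM students WHERE gpa BETWEEN 2.98 AND 3.56

Execution result:
name | gpa
Rose Wilson | 3.03
Kate Smith | 3.50
Quinn Brown | 3.21
Eve Brown | 3.45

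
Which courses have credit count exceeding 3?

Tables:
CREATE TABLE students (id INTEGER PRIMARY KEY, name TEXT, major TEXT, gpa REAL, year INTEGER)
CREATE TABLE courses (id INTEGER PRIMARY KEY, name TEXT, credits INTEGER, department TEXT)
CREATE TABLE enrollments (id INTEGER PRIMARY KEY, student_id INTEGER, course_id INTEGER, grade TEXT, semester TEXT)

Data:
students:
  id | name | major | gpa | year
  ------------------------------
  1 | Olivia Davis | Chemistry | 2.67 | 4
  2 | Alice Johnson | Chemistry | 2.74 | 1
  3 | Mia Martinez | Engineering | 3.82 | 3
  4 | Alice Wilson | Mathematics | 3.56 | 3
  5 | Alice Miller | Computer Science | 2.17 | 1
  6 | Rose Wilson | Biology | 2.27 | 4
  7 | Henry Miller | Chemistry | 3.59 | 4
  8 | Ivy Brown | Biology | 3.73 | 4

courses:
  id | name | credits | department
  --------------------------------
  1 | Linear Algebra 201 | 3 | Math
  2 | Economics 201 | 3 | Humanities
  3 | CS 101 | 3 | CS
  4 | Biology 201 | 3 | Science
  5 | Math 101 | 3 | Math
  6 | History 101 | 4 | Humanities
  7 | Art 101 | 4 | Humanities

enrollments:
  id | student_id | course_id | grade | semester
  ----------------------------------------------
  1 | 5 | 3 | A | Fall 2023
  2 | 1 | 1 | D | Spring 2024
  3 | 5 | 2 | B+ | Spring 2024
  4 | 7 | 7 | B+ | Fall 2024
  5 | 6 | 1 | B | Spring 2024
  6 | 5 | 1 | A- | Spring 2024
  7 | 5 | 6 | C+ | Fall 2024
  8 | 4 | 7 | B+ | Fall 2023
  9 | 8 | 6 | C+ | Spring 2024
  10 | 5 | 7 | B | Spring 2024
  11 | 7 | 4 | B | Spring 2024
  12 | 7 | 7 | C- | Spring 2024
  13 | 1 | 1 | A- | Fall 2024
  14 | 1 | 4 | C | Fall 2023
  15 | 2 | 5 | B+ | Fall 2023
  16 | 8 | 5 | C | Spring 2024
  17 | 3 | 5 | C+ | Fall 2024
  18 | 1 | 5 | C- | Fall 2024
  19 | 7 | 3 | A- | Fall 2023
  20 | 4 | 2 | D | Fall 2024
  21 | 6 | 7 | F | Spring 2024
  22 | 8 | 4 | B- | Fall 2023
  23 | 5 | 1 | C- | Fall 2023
SELECT name, credits FROM courses WHERE credits > 3

Execution result:
name | credits
History 101 | 4
Art 101 | 4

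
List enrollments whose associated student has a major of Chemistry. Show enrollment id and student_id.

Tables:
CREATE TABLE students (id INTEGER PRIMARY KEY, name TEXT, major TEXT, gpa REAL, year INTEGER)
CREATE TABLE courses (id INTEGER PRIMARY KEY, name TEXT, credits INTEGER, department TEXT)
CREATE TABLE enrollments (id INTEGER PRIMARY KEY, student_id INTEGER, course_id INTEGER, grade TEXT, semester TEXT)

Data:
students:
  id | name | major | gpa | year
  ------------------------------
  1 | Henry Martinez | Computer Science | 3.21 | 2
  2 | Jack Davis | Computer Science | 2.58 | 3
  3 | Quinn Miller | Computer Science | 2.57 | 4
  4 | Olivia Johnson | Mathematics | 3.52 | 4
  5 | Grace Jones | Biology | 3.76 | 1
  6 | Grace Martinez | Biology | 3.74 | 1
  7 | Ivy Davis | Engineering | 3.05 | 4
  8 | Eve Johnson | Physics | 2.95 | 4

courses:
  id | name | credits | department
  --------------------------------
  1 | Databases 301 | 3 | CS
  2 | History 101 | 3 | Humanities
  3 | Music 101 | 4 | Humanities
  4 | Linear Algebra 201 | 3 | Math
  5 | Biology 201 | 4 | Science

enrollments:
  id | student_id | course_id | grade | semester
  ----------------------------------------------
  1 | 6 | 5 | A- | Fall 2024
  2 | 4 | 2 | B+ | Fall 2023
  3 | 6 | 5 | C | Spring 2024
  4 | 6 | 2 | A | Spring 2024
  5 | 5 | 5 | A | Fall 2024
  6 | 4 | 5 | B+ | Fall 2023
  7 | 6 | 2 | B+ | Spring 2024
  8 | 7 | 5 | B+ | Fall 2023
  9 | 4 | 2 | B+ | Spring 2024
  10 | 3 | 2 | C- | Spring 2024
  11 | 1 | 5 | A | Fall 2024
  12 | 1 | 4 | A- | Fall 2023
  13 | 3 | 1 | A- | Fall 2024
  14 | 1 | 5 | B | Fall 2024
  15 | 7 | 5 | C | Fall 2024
SELECT id, student_id FROM enrollments WHERE student_id IN (SELECT id FROM students WHERE major = 'Chemistry')

Execution result:
(no rows)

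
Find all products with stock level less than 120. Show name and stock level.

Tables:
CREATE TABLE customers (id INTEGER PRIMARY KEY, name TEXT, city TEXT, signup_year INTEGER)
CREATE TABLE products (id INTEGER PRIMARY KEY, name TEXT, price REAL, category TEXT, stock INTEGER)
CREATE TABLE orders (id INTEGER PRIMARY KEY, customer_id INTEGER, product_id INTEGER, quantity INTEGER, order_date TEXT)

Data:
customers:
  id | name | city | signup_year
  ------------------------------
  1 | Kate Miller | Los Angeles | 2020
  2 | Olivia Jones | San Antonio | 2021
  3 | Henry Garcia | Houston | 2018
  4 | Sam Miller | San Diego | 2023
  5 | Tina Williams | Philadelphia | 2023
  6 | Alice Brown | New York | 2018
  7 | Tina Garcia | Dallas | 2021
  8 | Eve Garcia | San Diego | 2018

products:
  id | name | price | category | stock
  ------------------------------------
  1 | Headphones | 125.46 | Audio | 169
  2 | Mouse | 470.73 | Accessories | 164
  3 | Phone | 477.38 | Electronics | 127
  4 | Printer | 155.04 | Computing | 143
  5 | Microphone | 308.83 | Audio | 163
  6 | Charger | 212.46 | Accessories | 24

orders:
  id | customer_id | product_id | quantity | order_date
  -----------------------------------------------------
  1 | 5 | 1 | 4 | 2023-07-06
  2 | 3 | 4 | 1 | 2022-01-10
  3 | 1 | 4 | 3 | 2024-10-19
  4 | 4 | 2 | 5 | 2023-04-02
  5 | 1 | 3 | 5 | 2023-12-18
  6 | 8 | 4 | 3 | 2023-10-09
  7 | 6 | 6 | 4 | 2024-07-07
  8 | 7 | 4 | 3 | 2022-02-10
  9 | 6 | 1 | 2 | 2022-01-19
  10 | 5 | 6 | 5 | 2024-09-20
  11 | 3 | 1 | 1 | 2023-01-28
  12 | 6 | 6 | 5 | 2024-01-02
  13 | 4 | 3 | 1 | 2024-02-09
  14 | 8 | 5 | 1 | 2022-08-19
SELECT name, stock FROM products WHERE stock < 120

Execution result:
name | stock
Charger | 24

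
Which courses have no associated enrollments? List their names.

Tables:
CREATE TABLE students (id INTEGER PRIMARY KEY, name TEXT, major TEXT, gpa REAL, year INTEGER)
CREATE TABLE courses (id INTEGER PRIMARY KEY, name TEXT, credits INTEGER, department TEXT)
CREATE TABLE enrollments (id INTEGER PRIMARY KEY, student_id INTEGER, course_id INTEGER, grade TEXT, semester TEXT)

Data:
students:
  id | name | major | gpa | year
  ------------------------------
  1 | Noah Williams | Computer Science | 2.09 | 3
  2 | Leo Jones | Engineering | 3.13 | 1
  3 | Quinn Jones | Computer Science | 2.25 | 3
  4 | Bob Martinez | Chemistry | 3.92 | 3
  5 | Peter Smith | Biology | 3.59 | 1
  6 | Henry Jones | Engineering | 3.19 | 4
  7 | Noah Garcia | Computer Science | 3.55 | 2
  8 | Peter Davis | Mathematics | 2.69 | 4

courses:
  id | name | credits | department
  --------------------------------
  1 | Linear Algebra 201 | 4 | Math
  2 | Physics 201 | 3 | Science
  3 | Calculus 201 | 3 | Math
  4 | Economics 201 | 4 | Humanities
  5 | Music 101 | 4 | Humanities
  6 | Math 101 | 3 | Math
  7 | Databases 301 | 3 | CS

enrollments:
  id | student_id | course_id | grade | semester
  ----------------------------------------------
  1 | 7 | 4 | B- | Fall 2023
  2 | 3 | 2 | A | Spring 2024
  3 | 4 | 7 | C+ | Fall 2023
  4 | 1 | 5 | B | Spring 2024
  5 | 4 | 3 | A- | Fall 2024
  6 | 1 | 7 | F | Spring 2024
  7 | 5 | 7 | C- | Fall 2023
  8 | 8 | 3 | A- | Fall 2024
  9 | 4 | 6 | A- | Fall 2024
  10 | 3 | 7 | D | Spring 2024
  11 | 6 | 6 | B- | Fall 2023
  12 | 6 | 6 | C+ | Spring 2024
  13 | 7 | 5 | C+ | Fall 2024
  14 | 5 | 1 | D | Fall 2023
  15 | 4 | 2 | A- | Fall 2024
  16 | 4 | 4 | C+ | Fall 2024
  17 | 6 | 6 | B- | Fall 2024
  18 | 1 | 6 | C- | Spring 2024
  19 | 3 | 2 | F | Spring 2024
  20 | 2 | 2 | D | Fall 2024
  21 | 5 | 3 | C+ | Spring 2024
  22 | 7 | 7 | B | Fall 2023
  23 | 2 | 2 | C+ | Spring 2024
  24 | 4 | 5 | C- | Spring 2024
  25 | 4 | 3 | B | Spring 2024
SELECT p.name FROM courses p LEFT JOIN enrollments c ON c.course_id = p.id WHERE c.id IS NULL

Execution result:
(no rows)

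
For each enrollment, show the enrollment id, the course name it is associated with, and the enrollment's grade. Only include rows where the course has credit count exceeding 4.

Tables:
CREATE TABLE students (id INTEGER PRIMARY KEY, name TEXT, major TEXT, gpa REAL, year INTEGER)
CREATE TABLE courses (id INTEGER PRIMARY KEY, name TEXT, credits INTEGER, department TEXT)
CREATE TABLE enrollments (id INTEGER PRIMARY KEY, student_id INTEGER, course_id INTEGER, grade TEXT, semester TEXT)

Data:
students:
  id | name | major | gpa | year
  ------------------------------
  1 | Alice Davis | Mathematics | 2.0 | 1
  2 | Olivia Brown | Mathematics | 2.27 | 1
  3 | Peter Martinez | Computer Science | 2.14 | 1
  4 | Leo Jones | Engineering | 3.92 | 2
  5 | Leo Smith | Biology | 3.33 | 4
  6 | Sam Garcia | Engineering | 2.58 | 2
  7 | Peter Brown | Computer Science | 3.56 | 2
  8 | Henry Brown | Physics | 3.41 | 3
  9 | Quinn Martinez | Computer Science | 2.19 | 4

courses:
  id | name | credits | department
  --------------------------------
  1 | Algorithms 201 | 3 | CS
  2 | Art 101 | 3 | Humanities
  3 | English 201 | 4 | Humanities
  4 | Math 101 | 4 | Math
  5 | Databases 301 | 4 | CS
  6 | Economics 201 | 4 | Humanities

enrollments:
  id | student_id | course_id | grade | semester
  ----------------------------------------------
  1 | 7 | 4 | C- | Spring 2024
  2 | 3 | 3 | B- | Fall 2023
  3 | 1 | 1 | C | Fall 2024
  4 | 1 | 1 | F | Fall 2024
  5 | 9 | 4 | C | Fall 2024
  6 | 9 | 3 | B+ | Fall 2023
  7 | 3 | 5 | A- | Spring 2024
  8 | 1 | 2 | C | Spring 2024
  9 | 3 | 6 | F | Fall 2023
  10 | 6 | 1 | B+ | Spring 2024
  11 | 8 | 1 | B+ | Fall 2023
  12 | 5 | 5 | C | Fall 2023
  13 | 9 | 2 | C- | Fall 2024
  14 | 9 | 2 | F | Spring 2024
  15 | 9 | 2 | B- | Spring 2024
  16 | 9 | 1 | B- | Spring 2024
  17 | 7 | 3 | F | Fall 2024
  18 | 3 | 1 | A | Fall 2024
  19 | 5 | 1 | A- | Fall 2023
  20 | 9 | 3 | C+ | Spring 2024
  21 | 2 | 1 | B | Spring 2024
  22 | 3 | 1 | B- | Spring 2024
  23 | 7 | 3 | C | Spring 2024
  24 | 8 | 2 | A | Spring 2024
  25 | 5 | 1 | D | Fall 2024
SELECT c.id, p.name AS course, c.grade FROM enrollments c JOIN courses p ON c.course_id = p.id WHERE p.credits > 4

Execution result:
(no rows)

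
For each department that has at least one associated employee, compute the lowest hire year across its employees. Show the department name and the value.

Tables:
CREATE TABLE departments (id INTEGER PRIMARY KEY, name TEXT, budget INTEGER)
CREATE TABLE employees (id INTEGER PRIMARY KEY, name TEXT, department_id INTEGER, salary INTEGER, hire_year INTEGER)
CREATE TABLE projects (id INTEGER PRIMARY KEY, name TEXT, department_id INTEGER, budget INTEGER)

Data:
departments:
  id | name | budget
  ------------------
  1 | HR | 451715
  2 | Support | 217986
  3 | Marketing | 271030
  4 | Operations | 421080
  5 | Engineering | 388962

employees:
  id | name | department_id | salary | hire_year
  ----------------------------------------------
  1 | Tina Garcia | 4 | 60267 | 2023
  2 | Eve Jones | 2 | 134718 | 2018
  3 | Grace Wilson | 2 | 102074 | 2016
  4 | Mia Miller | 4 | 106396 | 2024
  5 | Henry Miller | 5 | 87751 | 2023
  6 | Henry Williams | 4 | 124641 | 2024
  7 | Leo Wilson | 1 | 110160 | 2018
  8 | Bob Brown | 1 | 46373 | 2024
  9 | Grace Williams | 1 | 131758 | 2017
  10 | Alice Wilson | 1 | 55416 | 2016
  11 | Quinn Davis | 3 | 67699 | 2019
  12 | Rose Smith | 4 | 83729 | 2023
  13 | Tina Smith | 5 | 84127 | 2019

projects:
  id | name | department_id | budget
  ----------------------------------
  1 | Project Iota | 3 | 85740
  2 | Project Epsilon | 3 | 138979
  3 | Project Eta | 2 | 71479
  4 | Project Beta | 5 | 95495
SELECT p.name, MIN(c.hire_year) AS min_hire_year FROM employees c JOIN departments p ON c.department_id = p.id GROUP BY p.id, p.name

Execution result:
name | min_hire_year
HR | 2016
Support | 2016
Marketing | 2019
Operations | 2023
Engineering | 2019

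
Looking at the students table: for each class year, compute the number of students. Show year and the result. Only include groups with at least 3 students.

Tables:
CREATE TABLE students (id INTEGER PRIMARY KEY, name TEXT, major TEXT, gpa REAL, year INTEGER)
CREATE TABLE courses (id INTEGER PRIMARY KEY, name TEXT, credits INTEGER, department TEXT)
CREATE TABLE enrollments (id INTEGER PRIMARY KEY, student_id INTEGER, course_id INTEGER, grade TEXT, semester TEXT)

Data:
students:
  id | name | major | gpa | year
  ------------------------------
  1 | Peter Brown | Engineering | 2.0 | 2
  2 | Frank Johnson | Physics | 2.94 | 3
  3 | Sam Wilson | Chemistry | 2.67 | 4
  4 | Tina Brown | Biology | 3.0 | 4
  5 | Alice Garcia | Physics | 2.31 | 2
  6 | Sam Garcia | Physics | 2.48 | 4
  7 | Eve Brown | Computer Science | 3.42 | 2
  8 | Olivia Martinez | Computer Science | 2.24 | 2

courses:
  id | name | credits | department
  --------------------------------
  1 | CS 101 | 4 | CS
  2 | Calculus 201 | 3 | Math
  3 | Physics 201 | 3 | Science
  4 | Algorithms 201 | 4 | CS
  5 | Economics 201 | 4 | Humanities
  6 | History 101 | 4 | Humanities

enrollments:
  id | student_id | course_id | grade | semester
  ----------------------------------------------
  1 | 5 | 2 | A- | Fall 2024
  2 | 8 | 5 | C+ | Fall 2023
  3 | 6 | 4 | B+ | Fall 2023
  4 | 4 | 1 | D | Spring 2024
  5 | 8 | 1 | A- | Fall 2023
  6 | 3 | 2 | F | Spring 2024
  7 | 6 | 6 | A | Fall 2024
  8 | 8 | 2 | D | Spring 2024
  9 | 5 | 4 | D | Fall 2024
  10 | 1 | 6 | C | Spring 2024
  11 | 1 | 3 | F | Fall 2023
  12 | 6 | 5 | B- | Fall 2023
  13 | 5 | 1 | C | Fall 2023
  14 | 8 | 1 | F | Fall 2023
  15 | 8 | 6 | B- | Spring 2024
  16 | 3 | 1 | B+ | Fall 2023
SELECT year, COUNT(*) AS n FROM students GROUP BY year HAVING COUNT(*) >= 3

Execution result:
year | n
2 | 4
4 | 3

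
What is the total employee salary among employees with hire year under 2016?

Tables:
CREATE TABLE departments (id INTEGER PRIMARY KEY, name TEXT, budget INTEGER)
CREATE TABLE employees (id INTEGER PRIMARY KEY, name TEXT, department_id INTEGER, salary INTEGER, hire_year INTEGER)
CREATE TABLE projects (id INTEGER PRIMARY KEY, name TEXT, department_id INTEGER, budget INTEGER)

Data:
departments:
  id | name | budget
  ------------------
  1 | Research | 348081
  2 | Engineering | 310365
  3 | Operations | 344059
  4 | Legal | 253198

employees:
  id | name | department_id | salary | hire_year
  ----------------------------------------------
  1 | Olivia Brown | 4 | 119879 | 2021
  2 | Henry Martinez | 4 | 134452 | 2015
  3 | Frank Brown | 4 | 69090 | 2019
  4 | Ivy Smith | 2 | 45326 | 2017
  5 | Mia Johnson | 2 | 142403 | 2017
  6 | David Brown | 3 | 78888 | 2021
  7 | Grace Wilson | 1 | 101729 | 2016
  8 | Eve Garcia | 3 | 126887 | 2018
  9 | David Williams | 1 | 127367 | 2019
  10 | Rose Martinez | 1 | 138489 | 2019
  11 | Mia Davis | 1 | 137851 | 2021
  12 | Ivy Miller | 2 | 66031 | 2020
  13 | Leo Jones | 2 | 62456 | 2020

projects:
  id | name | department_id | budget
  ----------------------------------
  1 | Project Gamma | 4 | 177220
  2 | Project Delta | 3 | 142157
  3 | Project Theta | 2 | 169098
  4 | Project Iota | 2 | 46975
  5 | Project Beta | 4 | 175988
SELECT SUM(salary) FROM employees WHERE hire_year < 2016

Execution result:
134452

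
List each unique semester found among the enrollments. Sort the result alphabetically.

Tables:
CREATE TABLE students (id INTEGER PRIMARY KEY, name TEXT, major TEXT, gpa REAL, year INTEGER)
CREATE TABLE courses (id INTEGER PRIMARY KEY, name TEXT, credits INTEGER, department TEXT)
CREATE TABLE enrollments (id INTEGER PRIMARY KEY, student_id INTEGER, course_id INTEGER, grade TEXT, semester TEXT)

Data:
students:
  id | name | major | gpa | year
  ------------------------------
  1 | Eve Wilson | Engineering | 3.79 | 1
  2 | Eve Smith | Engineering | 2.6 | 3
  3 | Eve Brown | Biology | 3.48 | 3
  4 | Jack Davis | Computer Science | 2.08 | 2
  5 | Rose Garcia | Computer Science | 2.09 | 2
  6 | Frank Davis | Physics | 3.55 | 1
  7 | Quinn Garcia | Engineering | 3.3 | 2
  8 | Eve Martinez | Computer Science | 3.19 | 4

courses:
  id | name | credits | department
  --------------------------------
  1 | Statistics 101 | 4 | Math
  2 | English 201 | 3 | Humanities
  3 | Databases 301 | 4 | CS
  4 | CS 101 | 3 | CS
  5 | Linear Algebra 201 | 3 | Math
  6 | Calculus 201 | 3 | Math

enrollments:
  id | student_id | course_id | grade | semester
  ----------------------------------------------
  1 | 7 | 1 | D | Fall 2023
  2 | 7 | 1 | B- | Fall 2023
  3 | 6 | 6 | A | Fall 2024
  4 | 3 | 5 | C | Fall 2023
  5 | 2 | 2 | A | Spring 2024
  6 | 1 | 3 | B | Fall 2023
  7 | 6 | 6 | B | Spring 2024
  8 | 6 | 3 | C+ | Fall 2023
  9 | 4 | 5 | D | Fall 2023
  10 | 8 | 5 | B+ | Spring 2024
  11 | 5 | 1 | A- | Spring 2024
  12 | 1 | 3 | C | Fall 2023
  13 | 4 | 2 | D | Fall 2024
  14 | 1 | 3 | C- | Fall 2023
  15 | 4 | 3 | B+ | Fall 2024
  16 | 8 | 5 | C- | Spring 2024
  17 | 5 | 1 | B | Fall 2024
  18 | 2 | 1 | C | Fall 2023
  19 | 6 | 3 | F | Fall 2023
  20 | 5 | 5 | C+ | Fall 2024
SELECT DISTINCT semester FROM enrollments ORDER BY semester

Execution result:
semester
Fall 2023
Fall 2024
Spring 2024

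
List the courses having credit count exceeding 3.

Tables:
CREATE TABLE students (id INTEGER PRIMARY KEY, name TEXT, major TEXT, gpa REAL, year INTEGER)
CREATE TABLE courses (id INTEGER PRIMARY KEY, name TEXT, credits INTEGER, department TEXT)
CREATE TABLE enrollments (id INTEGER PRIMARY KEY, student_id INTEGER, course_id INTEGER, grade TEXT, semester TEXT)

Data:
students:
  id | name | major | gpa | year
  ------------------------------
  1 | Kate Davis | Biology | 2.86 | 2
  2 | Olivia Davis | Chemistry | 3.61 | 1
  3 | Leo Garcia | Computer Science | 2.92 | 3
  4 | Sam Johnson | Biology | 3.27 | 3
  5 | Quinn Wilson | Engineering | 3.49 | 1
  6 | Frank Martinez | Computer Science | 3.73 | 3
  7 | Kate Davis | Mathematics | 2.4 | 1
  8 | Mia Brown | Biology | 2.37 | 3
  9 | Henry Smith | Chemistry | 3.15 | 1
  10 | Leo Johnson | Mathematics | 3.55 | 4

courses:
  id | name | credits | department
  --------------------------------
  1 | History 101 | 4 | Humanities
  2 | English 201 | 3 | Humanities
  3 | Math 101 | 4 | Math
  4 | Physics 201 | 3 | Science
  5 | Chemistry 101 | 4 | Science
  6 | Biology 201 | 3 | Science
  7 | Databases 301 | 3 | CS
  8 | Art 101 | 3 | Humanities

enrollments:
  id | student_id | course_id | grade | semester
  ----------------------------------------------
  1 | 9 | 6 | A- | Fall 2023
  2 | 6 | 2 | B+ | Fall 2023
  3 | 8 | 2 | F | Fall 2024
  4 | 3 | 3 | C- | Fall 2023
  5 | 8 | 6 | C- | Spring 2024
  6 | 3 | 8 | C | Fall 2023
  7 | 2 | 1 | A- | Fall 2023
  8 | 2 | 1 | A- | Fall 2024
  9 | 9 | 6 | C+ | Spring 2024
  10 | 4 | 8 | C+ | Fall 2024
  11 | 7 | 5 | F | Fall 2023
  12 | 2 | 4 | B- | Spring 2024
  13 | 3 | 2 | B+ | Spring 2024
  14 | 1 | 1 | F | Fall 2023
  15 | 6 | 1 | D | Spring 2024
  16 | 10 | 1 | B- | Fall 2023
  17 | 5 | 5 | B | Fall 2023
SELECT name, credits FROM courses WHERE credits > 3

Execution result:
name | credits
History 101 | 4
Math 101 | 4
Chemistry 101 | 4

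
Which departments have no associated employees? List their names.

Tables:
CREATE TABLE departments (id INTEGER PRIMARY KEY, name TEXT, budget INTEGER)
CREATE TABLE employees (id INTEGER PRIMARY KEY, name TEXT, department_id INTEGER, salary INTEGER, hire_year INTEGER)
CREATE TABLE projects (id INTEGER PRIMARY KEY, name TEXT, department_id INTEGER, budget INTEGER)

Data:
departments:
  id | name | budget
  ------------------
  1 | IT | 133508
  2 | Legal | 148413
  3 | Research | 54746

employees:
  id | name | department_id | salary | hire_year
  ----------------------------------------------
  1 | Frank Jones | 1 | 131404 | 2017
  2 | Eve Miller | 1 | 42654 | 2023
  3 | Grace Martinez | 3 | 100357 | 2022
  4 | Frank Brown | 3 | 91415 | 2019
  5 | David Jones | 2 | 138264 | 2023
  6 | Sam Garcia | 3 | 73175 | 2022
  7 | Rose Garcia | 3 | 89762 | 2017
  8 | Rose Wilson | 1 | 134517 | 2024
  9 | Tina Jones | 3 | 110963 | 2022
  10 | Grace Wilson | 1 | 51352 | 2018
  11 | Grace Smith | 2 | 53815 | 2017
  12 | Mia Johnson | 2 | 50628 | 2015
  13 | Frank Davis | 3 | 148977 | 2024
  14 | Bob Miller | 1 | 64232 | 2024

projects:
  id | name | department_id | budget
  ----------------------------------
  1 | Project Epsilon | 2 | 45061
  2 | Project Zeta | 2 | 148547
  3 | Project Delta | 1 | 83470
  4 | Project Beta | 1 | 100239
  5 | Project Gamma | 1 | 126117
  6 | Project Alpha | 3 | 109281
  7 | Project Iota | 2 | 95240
SELECT p.name FROM departments p LEFT JOIN employees c ON c.department_id = p.id WHERE c.id IS NULL

Execution result:
(no rows)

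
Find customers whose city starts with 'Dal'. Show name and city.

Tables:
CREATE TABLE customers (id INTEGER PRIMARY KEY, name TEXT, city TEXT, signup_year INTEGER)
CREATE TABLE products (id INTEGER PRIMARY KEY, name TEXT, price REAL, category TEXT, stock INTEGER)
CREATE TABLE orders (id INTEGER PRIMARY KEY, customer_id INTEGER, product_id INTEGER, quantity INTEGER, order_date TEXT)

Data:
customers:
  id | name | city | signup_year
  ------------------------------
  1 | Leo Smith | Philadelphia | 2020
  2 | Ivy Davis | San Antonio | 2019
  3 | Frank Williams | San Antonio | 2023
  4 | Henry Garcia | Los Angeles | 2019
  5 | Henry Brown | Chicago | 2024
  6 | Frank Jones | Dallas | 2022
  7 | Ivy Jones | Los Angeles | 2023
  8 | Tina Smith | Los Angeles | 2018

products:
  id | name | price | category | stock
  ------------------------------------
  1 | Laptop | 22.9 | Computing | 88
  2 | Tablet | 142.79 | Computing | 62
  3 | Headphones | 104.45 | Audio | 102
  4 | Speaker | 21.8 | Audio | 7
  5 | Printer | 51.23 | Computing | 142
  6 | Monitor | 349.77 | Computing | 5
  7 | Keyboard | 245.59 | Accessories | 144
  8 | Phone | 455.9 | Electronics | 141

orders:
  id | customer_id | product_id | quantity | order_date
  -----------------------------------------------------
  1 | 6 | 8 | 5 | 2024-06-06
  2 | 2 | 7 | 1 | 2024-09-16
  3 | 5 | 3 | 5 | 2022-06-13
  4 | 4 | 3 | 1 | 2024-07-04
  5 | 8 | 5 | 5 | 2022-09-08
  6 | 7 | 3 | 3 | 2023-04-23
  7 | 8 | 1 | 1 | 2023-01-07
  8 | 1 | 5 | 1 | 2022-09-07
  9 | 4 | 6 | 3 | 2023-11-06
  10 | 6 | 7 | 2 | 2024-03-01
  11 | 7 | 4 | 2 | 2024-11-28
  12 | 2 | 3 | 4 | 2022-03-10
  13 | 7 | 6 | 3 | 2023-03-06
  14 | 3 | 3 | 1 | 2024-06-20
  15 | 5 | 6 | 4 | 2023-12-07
SELECT name, city FROM customers WHERE city LIKE 'Dal%'

Execution result:
name | city
Frank Jones | Dallas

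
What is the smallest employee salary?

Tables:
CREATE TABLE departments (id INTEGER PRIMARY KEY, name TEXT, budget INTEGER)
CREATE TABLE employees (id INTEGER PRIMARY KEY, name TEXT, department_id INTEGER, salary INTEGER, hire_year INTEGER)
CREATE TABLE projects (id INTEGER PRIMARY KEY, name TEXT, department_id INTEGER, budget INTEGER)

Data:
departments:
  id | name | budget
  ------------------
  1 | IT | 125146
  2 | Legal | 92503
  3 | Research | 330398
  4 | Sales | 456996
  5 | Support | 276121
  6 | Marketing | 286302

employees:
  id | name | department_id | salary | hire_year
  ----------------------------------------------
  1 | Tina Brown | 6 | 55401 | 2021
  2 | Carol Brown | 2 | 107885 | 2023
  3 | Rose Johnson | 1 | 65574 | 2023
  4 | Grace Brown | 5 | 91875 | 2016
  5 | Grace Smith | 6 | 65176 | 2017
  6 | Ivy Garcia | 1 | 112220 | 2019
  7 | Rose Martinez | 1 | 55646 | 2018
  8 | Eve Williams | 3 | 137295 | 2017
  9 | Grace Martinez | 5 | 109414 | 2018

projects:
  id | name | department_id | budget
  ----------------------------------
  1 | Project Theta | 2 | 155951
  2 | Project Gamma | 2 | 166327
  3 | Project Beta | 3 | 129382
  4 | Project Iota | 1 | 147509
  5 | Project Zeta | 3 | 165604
SELECT MIN(salary) FROM employees

Execution result:
55401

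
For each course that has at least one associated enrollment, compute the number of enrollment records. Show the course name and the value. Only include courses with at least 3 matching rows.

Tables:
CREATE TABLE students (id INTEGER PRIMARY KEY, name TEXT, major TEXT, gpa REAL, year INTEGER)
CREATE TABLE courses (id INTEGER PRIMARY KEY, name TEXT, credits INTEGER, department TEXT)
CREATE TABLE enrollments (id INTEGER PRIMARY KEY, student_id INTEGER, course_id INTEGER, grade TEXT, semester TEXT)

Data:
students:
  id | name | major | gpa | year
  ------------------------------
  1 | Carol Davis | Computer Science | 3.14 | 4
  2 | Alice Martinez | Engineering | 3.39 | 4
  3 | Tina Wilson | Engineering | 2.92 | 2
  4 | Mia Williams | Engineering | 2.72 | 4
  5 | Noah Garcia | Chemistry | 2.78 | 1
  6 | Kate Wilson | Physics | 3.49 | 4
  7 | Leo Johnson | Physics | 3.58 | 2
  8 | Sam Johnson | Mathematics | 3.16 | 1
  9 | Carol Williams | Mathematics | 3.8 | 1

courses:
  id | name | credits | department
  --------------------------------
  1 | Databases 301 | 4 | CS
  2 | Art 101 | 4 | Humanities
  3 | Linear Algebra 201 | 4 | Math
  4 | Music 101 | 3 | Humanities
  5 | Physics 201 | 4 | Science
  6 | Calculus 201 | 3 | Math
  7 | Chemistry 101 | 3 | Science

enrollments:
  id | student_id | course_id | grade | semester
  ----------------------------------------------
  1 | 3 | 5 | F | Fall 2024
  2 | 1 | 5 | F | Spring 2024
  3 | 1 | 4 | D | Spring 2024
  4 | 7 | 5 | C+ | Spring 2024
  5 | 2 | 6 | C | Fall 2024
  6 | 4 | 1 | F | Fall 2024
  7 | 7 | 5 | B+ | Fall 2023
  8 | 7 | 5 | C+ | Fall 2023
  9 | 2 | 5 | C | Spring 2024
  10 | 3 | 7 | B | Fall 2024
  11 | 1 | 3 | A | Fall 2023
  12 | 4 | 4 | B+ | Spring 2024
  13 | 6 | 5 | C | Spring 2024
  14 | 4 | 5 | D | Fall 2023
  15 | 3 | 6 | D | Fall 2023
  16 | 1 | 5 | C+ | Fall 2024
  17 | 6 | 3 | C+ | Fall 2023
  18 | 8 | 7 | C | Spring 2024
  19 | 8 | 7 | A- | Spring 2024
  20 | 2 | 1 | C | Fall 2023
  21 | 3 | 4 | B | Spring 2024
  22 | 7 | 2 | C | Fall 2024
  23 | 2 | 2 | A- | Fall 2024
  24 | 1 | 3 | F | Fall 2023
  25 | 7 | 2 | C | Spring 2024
SELECT p.name, COUNT(*) AS n FROM enrollments c JOIN courses p ON c.course_id = p.id GROUP BY p.id, p.name HAVING COUNT(*) >= 3

Execution result:
name | n
Art 101 | 3
Linear Algebra 201 | 3
Music 101 | 3
Physics 201 | 9
Chemistry 101 | 3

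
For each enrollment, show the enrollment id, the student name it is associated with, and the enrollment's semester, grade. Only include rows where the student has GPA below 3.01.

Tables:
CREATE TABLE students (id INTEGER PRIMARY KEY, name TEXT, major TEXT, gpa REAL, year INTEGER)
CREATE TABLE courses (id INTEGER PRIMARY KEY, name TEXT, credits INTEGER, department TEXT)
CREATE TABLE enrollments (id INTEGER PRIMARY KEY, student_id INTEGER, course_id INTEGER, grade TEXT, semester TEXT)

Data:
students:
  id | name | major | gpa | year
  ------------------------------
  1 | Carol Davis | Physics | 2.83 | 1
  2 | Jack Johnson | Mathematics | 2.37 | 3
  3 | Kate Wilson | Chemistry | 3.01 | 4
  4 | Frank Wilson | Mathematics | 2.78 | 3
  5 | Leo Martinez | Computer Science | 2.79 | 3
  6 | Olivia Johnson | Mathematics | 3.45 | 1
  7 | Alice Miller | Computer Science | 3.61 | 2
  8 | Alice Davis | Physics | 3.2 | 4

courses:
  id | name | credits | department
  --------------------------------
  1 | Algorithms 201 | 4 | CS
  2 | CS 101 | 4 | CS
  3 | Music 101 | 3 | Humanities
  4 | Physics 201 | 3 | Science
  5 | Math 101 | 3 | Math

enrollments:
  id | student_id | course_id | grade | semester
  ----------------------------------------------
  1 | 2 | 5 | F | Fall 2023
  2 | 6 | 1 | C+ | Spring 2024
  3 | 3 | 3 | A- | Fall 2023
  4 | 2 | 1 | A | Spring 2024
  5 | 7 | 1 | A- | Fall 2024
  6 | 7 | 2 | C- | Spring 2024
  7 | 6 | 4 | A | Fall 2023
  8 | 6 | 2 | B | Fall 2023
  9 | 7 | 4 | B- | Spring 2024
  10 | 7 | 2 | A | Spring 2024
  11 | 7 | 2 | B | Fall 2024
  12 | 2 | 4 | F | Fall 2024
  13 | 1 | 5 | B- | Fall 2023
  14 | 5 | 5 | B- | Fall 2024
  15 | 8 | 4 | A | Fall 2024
SELECT c.id, p.name AS student, c.semester, c.grade FROM enrollments c JOIN students p ON c.student_id = p.id WHERE p.gpa < 3.01

Execution result:
id | student | semester | grade
1 | Jack Johnson | Fall 2023 | F
4 | Jack Johnson | Spring 2024 | A
12 | Jack Johnson | Fall 2024 | F
13 | Carol Davis | Fall 2023 | B-
14 | Leo Martinez | Fall 2024 | B-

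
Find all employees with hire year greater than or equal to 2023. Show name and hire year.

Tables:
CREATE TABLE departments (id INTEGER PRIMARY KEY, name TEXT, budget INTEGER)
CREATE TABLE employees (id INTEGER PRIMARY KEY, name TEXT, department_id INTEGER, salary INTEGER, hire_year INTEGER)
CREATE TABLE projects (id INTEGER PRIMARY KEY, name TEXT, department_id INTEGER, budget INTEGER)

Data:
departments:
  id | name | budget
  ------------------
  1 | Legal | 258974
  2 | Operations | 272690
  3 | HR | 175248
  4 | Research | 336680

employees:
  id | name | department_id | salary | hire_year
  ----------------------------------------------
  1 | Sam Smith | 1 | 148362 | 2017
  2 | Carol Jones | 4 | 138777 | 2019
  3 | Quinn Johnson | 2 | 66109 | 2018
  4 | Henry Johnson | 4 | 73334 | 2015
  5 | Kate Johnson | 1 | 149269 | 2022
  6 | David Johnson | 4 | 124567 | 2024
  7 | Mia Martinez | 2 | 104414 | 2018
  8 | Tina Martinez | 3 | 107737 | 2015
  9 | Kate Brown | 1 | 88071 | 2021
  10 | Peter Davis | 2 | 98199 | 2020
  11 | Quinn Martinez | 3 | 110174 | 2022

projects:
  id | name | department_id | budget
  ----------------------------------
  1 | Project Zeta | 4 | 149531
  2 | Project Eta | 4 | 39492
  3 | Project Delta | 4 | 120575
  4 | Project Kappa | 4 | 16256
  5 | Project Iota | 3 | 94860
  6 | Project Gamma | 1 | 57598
SELECT name, hire_year FROM employees WHERE hire_year >= 2023

Execution result:
name | hire_year
David Johnson | 2024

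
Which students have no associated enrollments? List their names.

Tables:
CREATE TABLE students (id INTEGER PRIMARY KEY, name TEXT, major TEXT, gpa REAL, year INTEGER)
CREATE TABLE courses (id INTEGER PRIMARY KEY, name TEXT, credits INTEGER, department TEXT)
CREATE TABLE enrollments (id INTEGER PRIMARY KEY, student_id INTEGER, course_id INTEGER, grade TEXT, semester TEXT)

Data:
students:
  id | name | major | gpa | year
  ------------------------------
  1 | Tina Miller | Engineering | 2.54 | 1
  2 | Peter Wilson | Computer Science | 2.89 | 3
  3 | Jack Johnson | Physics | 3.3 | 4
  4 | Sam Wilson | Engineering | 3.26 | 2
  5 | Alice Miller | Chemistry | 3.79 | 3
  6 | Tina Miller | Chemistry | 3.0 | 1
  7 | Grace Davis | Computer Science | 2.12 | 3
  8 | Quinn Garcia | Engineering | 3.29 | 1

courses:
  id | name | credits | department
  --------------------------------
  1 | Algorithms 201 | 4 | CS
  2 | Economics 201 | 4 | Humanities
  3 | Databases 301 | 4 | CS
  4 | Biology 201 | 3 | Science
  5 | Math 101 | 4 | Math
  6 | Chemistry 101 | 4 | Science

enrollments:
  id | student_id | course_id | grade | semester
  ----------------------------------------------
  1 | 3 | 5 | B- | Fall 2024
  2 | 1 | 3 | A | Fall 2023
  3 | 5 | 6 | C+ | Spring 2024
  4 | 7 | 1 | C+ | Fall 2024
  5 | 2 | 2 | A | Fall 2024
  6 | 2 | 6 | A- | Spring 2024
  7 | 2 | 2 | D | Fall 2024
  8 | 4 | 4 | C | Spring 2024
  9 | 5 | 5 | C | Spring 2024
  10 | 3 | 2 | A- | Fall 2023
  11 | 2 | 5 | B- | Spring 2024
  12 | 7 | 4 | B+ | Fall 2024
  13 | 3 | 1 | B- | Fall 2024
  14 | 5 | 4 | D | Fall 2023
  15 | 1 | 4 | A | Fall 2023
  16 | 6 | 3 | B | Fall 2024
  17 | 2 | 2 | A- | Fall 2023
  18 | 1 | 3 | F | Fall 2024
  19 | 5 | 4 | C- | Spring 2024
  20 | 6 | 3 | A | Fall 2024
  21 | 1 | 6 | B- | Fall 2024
SELECT p.name FROM students p LEFT JOIN enrollments c ON c.student_id = p.id WHERE c.id IS NULL

Execution result:
Quinn Garcia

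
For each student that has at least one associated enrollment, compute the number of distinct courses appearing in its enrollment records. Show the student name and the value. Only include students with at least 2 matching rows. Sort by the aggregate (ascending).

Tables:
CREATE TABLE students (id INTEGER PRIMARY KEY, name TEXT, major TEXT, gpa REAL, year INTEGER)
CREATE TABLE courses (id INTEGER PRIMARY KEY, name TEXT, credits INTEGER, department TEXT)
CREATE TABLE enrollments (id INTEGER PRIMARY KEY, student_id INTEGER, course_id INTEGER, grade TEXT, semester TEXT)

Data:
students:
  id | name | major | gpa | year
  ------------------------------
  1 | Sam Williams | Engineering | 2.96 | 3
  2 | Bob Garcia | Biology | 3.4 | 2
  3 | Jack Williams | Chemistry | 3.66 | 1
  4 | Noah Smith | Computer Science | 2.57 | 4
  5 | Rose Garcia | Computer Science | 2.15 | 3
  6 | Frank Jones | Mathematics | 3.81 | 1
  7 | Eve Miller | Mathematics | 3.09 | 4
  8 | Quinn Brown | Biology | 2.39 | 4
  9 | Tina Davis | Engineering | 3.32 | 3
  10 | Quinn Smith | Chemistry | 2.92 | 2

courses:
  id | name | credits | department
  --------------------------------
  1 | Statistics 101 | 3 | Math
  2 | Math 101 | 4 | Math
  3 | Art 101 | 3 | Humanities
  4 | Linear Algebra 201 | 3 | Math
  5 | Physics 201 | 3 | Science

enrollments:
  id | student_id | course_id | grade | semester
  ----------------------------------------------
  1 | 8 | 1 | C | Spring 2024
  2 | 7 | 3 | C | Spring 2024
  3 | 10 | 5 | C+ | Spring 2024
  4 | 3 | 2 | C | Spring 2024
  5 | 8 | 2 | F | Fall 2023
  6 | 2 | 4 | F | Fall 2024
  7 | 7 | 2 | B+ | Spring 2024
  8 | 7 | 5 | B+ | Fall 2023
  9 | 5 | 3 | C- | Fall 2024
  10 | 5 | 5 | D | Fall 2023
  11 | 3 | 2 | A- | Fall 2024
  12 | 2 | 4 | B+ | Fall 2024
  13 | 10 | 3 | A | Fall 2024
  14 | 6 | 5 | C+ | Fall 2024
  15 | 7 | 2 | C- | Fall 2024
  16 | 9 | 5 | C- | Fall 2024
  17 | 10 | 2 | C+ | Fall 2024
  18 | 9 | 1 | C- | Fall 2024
SELECT p.name, COUNT(DISTINCT c.course_id) AS distinct_course_count FROM enrollments c JOIN students p ON c.student_id = p.id GROUP BY p.id, p.name HAVING COUNT(*) >= 2 ORDER BY distinct_course_count ASC

Execution result:
name | distinct_course_count
Bob Garcia | 1
Jack Williams | 1
Rose Garcia | 2
Quinn Brown | 2
Tina Davis | 2
Eve Miller | 3
Quinn Smith | 3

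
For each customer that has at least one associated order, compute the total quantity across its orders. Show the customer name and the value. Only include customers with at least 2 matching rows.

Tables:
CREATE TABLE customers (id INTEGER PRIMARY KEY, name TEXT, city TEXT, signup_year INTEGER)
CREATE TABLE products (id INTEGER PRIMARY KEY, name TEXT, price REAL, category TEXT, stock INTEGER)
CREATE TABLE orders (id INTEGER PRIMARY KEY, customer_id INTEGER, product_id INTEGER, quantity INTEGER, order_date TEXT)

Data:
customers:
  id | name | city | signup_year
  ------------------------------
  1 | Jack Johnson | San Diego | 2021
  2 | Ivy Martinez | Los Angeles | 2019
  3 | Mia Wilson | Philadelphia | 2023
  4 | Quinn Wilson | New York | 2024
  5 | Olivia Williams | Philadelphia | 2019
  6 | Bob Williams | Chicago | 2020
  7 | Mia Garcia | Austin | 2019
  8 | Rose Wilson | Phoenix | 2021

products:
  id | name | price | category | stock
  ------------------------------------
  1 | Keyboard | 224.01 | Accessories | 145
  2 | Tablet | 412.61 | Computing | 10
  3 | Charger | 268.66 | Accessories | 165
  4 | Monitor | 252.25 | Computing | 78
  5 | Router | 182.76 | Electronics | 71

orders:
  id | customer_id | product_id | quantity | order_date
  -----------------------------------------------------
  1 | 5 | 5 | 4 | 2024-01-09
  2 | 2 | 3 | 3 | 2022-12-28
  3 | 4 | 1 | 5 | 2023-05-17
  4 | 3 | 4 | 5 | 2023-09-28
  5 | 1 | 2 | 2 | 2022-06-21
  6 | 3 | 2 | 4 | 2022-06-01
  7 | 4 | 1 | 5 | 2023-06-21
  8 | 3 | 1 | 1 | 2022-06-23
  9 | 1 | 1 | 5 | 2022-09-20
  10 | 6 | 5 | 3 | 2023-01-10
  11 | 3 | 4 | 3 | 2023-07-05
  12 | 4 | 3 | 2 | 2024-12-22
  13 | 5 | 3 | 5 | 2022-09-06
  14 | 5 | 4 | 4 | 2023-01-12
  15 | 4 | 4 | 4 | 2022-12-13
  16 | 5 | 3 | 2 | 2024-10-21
SELECT p.name, SUM(c.quantity) AS sum_quantity FROM orders c JOIN customers p ON c.customer_id = p.id GROUP BY p.id, p.name HAVING COUNT(*) >= 2

Execution result:
name | sum_quantity
Jack Johnson | 7
Mia Wilson | 13
Quinn Wilson | 16
Olivia Williams | 15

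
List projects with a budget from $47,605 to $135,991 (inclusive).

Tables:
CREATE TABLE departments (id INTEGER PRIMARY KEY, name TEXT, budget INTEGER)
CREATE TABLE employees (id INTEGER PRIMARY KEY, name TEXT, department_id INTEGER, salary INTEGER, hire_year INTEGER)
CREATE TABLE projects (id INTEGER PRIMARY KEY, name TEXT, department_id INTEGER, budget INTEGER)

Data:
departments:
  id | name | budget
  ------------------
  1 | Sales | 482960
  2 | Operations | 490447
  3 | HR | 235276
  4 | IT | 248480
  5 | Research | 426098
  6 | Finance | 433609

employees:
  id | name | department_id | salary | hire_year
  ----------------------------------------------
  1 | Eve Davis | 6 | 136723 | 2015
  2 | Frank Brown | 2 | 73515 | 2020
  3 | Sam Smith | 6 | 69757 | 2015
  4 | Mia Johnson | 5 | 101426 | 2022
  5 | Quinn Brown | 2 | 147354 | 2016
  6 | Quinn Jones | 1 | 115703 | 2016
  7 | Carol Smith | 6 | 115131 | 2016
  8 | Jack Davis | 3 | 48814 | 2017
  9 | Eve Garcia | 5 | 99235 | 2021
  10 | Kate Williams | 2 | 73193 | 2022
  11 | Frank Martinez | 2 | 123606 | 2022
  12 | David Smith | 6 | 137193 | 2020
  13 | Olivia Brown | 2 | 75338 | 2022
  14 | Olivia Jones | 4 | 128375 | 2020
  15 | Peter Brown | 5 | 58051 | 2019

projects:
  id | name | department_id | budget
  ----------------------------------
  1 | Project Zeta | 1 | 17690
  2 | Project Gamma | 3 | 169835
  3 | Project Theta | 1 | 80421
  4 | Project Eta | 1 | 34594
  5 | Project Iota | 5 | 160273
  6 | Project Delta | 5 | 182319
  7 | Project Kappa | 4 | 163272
SELECT name, budget FROM projects WHERE budget BETWEEN 47605 AND 135991

Execution result:
name | budget
Project Theta | 80421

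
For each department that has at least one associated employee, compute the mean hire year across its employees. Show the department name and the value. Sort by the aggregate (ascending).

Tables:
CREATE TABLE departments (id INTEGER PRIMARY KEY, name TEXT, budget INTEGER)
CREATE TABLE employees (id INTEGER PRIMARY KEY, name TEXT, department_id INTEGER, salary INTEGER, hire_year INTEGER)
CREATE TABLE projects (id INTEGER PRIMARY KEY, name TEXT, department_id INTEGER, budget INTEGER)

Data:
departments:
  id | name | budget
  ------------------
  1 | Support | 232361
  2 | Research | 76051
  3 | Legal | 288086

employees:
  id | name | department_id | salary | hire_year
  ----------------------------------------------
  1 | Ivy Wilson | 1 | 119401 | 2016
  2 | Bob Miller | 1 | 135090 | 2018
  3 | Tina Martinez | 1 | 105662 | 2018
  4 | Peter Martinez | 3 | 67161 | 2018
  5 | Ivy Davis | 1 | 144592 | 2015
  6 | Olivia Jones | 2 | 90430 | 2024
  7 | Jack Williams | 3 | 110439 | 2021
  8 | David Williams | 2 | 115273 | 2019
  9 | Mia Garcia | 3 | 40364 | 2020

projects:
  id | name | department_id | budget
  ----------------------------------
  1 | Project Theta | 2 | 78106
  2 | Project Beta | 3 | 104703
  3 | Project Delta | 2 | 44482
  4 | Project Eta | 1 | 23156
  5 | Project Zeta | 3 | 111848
SELECT p.name, AVG(c.hire_year) AS avg_hire_year FROM employees c JOIN departments p ON c.department_id = p.id GROUP BY p.id, p.name ORDER BY avg_hire_year ASC

Execution result:
name | avg_hire_year
Support | 2016.75
Legal | 2019.67
Research | 2021.50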